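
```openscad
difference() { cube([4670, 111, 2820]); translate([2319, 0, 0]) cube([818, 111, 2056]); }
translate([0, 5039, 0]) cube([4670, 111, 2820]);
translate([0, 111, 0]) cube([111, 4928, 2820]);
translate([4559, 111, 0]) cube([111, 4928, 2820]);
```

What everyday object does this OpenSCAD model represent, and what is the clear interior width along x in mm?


A single room. The interior width is 4448 mm.

Four walls enclosing a rectangle with a door in the front wall — a room. Outside width 4670 minus two 111 mm walls gives 4448 mm.


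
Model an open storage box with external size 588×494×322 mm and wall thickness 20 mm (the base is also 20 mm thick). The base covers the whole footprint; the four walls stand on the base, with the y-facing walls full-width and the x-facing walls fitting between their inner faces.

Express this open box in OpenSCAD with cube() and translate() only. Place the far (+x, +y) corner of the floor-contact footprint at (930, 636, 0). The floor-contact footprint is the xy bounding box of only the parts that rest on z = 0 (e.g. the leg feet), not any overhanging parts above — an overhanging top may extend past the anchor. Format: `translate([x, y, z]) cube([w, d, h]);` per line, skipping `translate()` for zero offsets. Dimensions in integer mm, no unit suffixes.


translate([342, 142, 0]) cube([588, 494, 20]);
translate([342, 142, 20]) cube([588, 20, 302]);
translate([342, 616, 20]) cube([588, 20, 302]);
translate([342, 162, 20]) cube([20, 454, 302]);
translate([910, 162, 20]) cube([20, 454, 302]);


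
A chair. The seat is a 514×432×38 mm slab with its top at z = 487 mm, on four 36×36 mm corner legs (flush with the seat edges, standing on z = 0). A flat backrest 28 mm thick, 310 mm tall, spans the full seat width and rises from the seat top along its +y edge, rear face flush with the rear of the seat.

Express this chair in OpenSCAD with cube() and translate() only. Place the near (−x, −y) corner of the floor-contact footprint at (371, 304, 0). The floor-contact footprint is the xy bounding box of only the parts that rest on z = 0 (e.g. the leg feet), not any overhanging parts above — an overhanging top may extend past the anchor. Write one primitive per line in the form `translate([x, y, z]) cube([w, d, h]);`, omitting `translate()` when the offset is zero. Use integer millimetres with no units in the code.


// leg_h = 487 - 38 = 449
translate([371, 304, 449]) cube([514, 432, 38]);
translate([371, 304, 0]) cube([36, 36, 449]);
translate([849, 304, 0]) cube([36, 36, 449]);
translate([371, 700, 0]) cube([36, 36, 449]);
translate([849, 700, 0]) cube([36, 36, 449]);
translate([371, 708, 487]) cube([514, 28, 310]);


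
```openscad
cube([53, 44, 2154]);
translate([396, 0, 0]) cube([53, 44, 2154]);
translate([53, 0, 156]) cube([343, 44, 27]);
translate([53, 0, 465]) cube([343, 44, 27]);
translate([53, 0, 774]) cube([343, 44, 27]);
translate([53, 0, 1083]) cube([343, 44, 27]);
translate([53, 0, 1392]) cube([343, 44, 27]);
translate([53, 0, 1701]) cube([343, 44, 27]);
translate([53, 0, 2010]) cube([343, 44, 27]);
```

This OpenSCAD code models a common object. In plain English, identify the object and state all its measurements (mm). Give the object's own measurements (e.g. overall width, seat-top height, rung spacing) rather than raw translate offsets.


A straight ladder. Two 53×44 mm vertical rails, 2154 mm tall, stand 449 mm apart (outside-to-outside) with their front faces coplanar on the −y side. 7 rungs, each 44 mm deep and 27 mm tall, span between the inner faces of the rails, front faces flush with the rails. The lowest rung's underside is at z = 156 mm and rungs are spaced 309 mm apart (underside to underside).


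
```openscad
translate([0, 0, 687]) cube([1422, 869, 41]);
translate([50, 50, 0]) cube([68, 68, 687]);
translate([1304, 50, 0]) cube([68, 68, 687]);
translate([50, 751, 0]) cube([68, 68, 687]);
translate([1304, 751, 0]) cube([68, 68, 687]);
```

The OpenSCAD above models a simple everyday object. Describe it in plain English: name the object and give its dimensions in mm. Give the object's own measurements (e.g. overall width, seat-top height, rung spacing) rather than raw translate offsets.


A table: top 1422 mm (x) × 869 mm (y), 41 mm thick, upper face at z = 728 mm, on four 68×68 mm square legs, each inset 50 mm from the nearest pair of top edges from z = 0 to the bottom of the top.


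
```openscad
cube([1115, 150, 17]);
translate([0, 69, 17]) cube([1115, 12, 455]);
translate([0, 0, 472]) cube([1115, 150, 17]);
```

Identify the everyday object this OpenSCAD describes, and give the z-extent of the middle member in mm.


An I-beam. The web height is 455 mm.

Two wide flanges with a thin centred web — an I-beam. Overall 489 mm minus two 17 mm flanges gives a web of 489 − 2·17 = 455 mm.


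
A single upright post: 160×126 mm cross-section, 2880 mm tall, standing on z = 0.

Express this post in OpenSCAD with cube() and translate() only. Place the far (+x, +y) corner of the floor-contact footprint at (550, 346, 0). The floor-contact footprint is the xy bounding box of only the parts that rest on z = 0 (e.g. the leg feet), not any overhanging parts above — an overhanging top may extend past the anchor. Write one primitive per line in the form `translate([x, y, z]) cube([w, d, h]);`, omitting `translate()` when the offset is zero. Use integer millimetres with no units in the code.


translate([390, 220, 0]) cube([160, 126, 2880]);


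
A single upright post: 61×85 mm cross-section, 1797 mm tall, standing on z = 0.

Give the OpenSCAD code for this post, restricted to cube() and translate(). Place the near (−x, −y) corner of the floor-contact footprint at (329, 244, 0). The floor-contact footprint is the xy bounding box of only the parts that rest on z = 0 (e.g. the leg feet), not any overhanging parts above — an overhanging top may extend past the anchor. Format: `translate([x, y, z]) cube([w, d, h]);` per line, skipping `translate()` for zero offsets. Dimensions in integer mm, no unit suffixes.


translate([329, 244, 0]) cube([61, 85, 1797]);


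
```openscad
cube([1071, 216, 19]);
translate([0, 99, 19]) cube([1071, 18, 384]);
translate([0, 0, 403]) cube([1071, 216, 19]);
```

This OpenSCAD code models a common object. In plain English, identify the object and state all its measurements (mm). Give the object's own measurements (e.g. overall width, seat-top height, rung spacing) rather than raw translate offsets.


An I-beam lying along x, 1071 mm long. Overall section height 422 mm. Two flanges 216 mm wide (y) and 19 mm thick, one on the floor and one at the top; a web 18 mm thick runs between them, centred on the flange width.


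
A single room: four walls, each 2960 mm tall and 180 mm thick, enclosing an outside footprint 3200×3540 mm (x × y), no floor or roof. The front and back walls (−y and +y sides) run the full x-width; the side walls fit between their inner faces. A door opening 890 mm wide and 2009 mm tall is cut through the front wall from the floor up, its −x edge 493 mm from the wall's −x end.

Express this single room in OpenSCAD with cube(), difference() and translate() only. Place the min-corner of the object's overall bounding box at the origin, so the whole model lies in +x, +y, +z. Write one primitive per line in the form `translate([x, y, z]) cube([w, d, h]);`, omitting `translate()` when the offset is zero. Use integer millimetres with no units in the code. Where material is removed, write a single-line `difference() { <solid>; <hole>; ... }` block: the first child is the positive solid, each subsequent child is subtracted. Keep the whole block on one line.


difference() { cube([3200, 180, 2960]); translate([493, 0, 0]) cube([890, 180, 2009]); }
translate([0, 3360, 0]) cube([3200, 180, 2960]);
translate([0, 180, 0]) cube([180, 3180, 2960]);
translate([3020, 180, 0]) cube([180, 3180, 2960]);


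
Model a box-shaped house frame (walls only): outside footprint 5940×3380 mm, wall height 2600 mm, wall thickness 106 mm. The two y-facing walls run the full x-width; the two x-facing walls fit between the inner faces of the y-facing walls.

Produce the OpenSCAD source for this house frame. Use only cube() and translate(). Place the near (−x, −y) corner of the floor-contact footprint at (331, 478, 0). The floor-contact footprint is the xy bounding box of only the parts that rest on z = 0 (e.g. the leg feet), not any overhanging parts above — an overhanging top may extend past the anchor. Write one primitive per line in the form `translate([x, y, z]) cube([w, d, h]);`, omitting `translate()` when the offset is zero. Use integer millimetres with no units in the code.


translate([331, 478, 0]) cube([5940, 106, 2600]);
translate([331, 3752, 0]) cube([5940, 106, 2600]);
translate([331, 584, 0]) cube([106, 3168, 2600]);
translate([6165, 584, 0]) cube([106, 3168, 2600]);


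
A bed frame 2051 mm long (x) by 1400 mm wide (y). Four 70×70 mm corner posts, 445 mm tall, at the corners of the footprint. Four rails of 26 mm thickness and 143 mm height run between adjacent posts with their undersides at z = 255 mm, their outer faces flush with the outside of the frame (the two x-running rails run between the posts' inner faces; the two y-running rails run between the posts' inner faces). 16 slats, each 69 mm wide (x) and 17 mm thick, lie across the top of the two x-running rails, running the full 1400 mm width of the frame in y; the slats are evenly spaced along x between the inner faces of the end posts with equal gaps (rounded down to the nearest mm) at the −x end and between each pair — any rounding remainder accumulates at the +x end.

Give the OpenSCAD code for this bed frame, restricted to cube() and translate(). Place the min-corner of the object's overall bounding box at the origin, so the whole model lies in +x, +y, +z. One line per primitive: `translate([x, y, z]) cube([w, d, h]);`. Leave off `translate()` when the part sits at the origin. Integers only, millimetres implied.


cube([70, 70, 445]);
translate([0, 1330, 0]) cube([70, 70, 445]);
translate([1981, 0, 0]) cube([70, 70, 445]);
translate([1981, 1330, 0]) cube([70, 70, 445]);
translate([70, 0, 255]) cube([1911, 26, 143]);
translate([70, 1374, 255]) cube([1911, 26, 143]);
translate([0, 70, 255]) cube([26, 1260, 143]);
translate([2025, 70, 255]) cube([26, 1260, 143]);
translate([117, 0, 398]) cube([69, 1400, 17]);
translate([233, 0, 398]) cube([69, 1400, 17]);
translate([349, 0, 398]) cube([69, 1400, 17]);
translate([465, 0, 398]) cube([69, 1400, 17]);
translate([581, 0, 398]) cube([69, 1400, 17]);
translate([697, 0, 398]) cube([69, 1400, 17]);
translate([813, 0, 398]) cube([69, 1400, 17]);
translate([929, 0, 398]) cube([69, 1400, 17]);
translate([1045, 0, 398]) cube([69, 1400, 17]);
translate([1161, 0, 398]) cube([69, 1400, 17]);
translate([1277, 0, 398]) cube([69, 1400, 17]);
translate([1393, 0, 398]) cube([69, 1400, 17]);
translate([1509, 0, 398]) cube([69, 1400, 17]);
translate([1625, 0, 398]) cube([69, 1400, 17]);
translate([1741, 0, 398]) cube([69, 1400, 17]);
translate([1857, 0, 398]) cube([69, 1400, 17]);


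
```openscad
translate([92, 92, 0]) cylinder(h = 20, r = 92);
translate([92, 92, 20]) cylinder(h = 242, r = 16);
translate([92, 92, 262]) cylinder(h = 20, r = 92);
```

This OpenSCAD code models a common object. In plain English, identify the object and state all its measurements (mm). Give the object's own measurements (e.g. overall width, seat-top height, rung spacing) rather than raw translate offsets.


A spool: two coaxial disc flanges of radius 92 mm and thickness 20 mm, joined by a core cylinder of radius 16 mm and height 242 mm. The lower flange rests on z = 0 and the three cylinders share a vertical axis.


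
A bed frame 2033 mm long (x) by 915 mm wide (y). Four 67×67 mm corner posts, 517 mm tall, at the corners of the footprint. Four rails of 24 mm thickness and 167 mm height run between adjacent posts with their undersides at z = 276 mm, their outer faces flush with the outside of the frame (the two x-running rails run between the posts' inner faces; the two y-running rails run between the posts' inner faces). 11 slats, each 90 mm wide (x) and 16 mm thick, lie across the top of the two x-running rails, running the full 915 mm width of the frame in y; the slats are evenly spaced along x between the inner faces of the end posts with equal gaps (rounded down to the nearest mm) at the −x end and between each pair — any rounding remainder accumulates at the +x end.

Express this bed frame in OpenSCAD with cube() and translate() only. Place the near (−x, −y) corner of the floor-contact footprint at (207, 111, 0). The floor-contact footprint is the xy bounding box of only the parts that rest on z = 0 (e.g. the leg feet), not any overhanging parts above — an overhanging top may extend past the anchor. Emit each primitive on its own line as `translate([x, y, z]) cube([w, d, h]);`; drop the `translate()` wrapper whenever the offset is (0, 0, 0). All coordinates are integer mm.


translate([207, 111, 0]) cube([67, 67, 517]);
translate([207, 959, 0]) cube([67, 67, 517]);
translate([2173, 111, 0]) cube([67, 67, 517]);
translate([2173, 959, 0]) cube([67, 67, 517]);
translate([274, 111, 276]) cube([1899, 24, 167]);
translate([274, 1002, 276]) cube([1899, 24, 167]);
translate([207, 178, 276]) cube([24, 781, 167]);
translate([2216, 178, 276]) cube([24, 781, 167]);
translate([349, 111, 443]) cube([90, 915, 16]);
translate([514, 111, 443]) cube([90, 915, 16]);
translate([679, 111, 443]) cube([90, 915, 16]);
translate([844, 111, 443]) cube([90, 915, 16]);
translate([1009, 111, 443]) cube([90, 915, 16]);
translate([1174, 111, 443]) cube([90, 915, 16]);
translate([1339, 111, 443]) cube([90, 915, 16]);
translate([1504, 111, 443]) cube([90, 915, 16]);
translate([1669, 111, 443]) cube([90, 915, 16]);
translate([1834, 111, 443]) cube([90, 915, 16]);
translate([1999, 111, 443]) cube([90, 915, 16]);


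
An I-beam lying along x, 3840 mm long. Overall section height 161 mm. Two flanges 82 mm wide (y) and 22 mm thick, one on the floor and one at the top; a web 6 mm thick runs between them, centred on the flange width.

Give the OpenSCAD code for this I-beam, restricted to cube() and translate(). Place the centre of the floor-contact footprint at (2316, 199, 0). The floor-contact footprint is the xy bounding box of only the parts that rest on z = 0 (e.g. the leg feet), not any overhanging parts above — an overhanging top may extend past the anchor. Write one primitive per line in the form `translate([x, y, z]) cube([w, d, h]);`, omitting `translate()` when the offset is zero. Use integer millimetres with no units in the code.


translate([396, 158, 0]) cube([3840, 82, 22]);
translate([396, 196, 22]) cube([3840, 6, 117]);
translate([396, 158, 139]) cube([3840, 82, 22]);


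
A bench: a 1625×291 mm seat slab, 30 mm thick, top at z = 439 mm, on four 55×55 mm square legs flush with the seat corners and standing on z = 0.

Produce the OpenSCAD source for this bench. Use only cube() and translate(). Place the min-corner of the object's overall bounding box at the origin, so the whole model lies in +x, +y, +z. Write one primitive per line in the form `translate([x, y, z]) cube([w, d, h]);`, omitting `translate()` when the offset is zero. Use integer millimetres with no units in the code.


translate([0, 0, 409]) cube([1625, 291, 30]);
cube([55, 55, 409]);
translate([0, 236, 0]) cube([55, 55, 409]);
translate([1570, 0, 0]) cube([55, 55, 409]);
translate([1570, 236, 0]) cube([55, 55, 409]);


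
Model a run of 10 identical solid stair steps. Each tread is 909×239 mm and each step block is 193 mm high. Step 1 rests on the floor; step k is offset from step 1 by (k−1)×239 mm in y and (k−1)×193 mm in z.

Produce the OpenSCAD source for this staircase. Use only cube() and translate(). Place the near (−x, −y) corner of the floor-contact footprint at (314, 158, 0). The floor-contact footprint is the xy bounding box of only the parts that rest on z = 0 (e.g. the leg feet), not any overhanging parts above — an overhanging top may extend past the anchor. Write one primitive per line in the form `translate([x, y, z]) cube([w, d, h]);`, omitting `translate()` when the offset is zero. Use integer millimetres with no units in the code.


translate([314, 158, 0]) cube([909, 239, 193]);
translate([314, 397, 193]) cube([909, 239, 193]);
translate([314, 636, 386]) cube([909, 239, 193]);
translate([314, 875, 579]) cube([909, 239, 193]);
translate([314, 1114, 772]) cube([909, 239, 193]);
translate([314, 1353, 965]) cube([909, 239, 193]);
translate([314, 1592, 1158]) cube([909, 239, 193]);
translate([314, 1831, 1351]) cube([909, 239, 193]);
translate([314, 2070, 1544]) cube([909, 239, 193]);
translate([314, 2309, 1737]) cube([909, 239, 193]);


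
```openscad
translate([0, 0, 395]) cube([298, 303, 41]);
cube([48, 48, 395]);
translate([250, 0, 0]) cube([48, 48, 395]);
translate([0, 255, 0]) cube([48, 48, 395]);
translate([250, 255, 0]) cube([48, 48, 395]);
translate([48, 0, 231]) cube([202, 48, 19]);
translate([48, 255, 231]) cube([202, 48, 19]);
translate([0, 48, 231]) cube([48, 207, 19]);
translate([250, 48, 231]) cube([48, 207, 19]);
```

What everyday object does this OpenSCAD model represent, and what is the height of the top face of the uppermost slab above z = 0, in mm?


A stool. The seat height is 436 mm.

A 298×303×41 slab at z = 395 on four corner posts — a stool. The seat top is 395 + 41 = 436 mm.


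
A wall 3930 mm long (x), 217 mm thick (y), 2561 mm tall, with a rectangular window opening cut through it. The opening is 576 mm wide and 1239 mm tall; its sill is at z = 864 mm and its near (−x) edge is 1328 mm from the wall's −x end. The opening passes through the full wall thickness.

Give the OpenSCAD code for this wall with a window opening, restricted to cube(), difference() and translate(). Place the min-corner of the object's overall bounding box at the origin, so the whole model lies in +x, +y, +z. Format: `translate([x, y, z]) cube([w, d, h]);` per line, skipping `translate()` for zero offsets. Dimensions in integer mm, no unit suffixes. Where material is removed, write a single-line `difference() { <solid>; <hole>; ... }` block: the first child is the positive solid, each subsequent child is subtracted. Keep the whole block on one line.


difference() { cube([3930, 217, 2561]); translate([1328, 0, 864]) cube([576, 217, 1239]); }


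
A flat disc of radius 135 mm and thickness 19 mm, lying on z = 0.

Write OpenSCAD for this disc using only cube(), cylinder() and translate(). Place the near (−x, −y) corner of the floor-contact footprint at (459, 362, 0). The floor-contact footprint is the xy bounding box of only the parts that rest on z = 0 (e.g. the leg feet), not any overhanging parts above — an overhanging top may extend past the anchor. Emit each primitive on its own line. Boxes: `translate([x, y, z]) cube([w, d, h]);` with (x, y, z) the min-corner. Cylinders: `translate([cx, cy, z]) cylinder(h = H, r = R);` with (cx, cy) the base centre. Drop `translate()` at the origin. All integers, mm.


translate([594, 497, 0]) cylinder(h = 19, r = 135);


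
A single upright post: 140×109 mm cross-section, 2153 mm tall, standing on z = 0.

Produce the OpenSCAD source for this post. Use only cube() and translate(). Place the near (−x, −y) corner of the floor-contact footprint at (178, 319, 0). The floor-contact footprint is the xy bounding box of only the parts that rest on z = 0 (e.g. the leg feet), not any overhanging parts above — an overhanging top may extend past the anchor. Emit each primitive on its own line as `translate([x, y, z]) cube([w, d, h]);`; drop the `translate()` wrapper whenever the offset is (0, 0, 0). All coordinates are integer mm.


translate([178, 319, 0]) cube([140, 109, 2153]);


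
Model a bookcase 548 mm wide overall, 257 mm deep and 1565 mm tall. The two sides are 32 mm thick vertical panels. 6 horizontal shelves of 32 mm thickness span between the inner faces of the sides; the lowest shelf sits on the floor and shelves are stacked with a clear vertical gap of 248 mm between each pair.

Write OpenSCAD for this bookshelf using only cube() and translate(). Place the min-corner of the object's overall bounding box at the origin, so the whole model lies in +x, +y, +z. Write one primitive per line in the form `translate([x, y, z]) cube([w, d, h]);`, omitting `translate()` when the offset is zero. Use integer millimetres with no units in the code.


cube([32, 257, 1565]);
translate([516, 0, 0]) cube([32, 257, 1565]);
translate([32, 0, 0]) cube([484, 257, 32]);
translate([32, 0, 280]) cube([484, 257, 32]);
translate([32, 0, 560]) cube([484, 257, 32]);
translate([32, 0, 840]) cube([484, 257, 32]);
translate([32, 0, 1120]) cube([484, 257, 32]);
translate([32, 0, 1400]) cube([484, 257, 32]);


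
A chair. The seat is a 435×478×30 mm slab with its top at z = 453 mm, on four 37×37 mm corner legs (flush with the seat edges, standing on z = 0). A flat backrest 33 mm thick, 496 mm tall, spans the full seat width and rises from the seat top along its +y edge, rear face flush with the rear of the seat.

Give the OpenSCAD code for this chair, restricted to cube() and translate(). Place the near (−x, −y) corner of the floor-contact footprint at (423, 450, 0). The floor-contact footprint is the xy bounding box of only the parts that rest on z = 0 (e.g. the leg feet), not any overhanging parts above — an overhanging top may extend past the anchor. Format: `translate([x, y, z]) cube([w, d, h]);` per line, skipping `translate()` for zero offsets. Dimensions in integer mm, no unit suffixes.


translate([423, 450, 423]) cube([435, 478, 30]);
translate([423, 450, 0]) cube([37, 37, 423]);
translate([821, 450, 0]) cube([37, 37, 423]);
translate([423, 891, 0]) cube([37, 37, 423]);
translate([821, 891, 0]) cube([37, 37, 423]);
translate([423, 895, 453]) cube([435, 33, 496]);


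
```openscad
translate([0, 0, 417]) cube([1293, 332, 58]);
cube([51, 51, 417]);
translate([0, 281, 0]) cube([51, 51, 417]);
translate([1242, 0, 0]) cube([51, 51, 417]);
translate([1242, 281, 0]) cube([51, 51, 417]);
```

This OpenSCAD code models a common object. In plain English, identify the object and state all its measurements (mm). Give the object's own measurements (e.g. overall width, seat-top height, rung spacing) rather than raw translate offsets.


A long wooden bench with a 1293 mm (x) × 332 mm (y) seat, 58 mm thick, its top surface 475 mm above the floor. Four 51 mm square legs at the seat corners, flush with the edges, run from z = 0 to the seat underside.


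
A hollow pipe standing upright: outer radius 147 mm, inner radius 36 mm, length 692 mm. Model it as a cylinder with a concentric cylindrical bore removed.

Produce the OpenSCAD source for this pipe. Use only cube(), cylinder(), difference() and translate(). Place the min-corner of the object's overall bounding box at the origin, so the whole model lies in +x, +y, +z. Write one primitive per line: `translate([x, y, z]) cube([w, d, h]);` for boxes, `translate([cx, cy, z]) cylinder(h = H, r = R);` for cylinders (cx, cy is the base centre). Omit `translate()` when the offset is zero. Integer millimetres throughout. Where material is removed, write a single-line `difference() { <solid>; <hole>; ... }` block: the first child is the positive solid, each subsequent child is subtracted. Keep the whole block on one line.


difference() { translate([147, 147, 0]) cylinder(h = 692, r = 147); translate([147, 147, 0]) cylinder(h = 692, r = 36); }


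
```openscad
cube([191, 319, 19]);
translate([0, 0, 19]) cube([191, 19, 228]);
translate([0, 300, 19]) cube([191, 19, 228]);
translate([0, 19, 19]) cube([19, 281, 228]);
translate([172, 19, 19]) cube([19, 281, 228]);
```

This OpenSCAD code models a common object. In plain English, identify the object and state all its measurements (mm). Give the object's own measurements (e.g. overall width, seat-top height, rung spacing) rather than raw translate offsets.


An open-topped rectangular box: outside dimensions 191×319×247 mm, with a uniform wall and base thickness of 19 mm. The base is a full 191×319 slab on the floor; four walls sit on top of the base. The front and back walls (the −y and +y sides) span the full width; the two side walls fit between them.


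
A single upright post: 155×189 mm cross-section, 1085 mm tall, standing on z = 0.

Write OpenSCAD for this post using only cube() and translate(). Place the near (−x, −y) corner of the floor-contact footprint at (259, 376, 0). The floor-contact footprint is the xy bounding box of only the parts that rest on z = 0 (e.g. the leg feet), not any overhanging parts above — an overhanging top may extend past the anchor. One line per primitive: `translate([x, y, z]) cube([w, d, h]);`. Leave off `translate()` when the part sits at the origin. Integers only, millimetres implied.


translate([259, 376, 0]) cube([155, 189, 1085]);


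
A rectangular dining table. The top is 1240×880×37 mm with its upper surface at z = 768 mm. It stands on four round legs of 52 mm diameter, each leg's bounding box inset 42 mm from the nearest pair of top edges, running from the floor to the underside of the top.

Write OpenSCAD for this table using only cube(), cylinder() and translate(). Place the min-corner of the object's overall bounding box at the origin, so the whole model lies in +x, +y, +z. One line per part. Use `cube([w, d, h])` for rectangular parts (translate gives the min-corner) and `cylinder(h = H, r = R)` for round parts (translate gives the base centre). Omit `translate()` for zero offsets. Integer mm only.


translate([0, 0, 731]) cube([1240, 880, 37]);
translate([68, 68, 0]) cylinder(h = 731, r = 26);
translate([1172, 68, 0]) cylinder(h = 731, r = 26);
translate([68, 812, 0]) cylinder(h = 731, r = 26);
translate([1172, 812, 0]) cylinder(h = 731, r = 26);


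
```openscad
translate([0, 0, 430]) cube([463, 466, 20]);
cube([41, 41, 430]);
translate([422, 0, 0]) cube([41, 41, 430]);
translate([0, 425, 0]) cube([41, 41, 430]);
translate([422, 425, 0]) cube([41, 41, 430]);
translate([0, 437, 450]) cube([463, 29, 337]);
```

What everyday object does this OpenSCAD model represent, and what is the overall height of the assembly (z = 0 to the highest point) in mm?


A chair. The overall height is 787 mm.

A slab on four corner posts with a tall panel at the back — a chair. The seat slab sits at z = 430 with thickness 20, and the 337 mm backrest starts at the seat top, so the overall height is 430 + 20 + 337 = 787 mm.


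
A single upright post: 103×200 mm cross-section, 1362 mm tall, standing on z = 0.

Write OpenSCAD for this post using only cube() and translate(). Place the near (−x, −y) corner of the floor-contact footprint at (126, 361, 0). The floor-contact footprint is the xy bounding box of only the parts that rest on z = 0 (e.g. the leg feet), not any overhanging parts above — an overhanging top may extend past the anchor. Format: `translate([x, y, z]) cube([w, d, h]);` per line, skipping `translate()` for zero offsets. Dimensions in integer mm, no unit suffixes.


translate([126, 361, 0]) cube([103, 200, 1362]);


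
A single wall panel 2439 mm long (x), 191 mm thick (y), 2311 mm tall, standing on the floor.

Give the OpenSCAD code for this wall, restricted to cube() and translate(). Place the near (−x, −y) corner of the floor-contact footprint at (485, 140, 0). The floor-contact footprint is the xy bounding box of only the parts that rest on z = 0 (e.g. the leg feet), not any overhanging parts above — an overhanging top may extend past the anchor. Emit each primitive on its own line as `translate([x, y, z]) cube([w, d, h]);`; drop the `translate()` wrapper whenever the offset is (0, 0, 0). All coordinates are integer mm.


translate([485, 140, 0]) cube([2439, 191, 2311]);


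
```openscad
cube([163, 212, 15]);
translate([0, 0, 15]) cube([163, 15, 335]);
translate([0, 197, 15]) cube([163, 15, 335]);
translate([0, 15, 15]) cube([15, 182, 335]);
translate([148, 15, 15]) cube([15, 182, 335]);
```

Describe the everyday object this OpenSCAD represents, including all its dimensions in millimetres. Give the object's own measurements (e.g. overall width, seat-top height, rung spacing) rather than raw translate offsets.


An open-topped rectangular box: outside dimensions 163×212×350 mm, with a uniform wall and base thickness of 15 mm. The base is a full 163×212 slab on the floor; four walls sit on top of the base. The front and back walls (the −y and +y sides) span the full width; the two side walls fit between them.


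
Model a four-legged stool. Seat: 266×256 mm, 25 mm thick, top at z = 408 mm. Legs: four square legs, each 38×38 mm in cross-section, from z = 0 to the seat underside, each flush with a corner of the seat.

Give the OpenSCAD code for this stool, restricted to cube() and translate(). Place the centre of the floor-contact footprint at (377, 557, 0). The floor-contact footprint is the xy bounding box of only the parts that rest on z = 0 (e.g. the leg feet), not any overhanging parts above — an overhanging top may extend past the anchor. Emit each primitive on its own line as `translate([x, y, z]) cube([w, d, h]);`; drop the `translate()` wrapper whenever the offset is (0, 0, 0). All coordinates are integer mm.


translate([244, 429, 383]) cube([266, 256, 25]);
translate([244, 429, 0]) cube([38, 38, 383]);
translate([472, 429, 0]) cube([38, 38, 383]);
translate([244, 647, 0]) cube([38, 38, 383]);
translate([472, 647, 0]) cube([38, 38, 383]);


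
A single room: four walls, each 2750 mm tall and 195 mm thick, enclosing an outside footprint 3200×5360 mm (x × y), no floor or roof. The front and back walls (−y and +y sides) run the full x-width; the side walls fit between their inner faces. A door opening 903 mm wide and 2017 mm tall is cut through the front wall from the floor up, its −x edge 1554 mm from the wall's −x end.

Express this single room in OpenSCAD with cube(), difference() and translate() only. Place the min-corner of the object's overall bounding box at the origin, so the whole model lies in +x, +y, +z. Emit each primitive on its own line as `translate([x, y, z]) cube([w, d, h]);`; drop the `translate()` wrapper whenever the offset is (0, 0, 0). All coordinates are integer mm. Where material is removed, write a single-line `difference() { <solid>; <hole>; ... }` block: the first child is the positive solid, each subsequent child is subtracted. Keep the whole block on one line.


difference() { cube([3200, 195, 2750]); translate([1554, 0, 0]) cube([903, 195, 2017]); }
translate([0, 5165, 0]) cube([3200, 195, 2750]);
translate([0, 195, 0]) cube([195, 4970, 2750]);
translate([3005, 195, 0]) cube([195, 4970, 2750]);


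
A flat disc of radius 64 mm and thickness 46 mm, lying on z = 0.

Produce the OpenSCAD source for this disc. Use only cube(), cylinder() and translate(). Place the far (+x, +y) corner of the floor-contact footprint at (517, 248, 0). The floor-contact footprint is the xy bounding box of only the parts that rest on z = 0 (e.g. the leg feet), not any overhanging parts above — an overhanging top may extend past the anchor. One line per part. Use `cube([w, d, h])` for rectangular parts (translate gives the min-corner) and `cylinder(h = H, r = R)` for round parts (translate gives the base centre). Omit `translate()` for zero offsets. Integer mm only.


translate([453, 184, 0]) cylinder(h = 46, r = 64);


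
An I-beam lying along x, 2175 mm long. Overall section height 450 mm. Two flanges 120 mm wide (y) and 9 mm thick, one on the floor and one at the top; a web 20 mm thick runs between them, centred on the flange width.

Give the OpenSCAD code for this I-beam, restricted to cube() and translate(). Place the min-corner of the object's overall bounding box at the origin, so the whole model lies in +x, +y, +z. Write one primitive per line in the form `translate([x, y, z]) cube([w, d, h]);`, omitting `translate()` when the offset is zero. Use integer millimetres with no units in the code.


cube([2175, 120, 9]);
translate([0, 50, 9]) cube([2175, 20, 432]);
translate([0, 0, 441]) cube([2175, 120, 9]);


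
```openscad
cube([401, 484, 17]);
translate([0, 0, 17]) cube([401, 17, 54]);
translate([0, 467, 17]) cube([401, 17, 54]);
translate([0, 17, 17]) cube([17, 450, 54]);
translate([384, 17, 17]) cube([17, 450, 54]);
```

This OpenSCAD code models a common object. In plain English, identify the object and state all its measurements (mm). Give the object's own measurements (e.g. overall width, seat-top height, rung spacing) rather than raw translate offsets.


An open-topped rectangular box: outside dimensions 401×484×71 mm, with a uniform wall and base thickness of 17 mm. The base is a full 401×484 slab on the floor; four walls sit on top of the base. The front and back walls (the −y and +y sides) span the full width; the two side walls fit between them.


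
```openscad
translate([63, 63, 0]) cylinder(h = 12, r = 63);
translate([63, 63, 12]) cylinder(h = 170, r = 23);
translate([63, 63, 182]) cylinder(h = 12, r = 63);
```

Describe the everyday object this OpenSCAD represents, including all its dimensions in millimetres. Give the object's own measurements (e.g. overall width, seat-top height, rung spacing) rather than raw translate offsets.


A spool: two coaxial disc flanges of radius 63 mm and thickness 12 mm, joined by a core cylinder of radius 23 mm and height 170 mm. The lower flange rests on z = 0 and the three cylinders share a vertical axis.


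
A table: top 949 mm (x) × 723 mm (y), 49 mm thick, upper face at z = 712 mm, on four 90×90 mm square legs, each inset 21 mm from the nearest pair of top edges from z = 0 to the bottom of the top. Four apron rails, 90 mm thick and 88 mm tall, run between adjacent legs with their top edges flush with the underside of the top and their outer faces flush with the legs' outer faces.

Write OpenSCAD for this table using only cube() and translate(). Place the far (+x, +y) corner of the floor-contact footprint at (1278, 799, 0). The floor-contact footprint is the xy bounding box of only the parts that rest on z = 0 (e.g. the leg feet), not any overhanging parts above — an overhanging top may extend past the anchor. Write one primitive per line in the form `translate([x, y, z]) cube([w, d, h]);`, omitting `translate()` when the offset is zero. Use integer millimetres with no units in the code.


translate([350, 97, 663]) cube([949, 723, 49]);
translate([371, 118, 0]) cube([90, 90, 663]);
translate([1188, 118, 0]) cube([90, 90, 663]);
translate([371, 709, 0]) cube([90, 90, 663]);
translate([1188, 709, 0]) cube([90, 90, 663]);
translate([461, 118, 575]) cube([727, 90, 88]);
translate([461, 709, 575]) cube([727, 90, 88]);
translate([371, 208, 575]) cube([90, 501, 88]);
translate([1188, 208, 575]) cube([90, 501, 88]);


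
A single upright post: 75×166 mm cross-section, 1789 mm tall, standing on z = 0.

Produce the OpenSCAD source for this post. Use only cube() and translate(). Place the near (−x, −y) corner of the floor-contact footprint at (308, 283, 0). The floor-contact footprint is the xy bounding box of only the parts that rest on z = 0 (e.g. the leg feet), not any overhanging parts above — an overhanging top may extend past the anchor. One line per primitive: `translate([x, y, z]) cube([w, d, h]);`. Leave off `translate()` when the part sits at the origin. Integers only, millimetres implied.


translate([308, 283, 0]) cube([75, 166, 1789]);


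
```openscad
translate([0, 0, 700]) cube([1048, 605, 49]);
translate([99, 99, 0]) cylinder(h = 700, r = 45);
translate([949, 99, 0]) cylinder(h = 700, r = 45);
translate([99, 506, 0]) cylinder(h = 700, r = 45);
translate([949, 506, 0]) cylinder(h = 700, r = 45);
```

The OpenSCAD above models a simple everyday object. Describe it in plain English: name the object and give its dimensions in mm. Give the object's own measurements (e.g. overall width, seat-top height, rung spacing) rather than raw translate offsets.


A rectangular dining table. The top is 1048×605×49 mm with its upper surface at z = 749 mm. It stands on four round legs of 90 mm diameter, each leg's bounding box inset 54 mm from the nearest pair of top edges, running from the floor to the underside of the top.


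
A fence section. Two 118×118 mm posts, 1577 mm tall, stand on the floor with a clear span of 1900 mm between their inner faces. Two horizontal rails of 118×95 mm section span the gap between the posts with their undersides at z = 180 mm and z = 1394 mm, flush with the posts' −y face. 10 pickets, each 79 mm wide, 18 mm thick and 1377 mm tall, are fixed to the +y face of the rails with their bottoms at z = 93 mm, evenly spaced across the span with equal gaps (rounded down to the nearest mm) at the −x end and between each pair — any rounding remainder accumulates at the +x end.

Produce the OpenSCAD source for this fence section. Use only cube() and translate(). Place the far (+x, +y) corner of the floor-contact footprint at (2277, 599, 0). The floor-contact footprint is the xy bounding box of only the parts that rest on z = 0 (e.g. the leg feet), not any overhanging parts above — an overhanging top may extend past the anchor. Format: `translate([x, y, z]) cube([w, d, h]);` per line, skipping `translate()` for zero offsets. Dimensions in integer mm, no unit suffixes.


translate([141, 481, 0]) cube([118, 118, 1577]);
translate([2159, 481, 0]) cube([118, 118, 1577]);
translate([259, 481, 180]) cube([1900, 118, 95]);
translate([259, 481, 1394]) cube([1900, 118, 95]);
translate([359, 599, 93]) cube([79, 18, 1377]);
translate([538, 599, 93]) cube([79, 18, 1377]);
translate([717, 599, 93]) cube([79, 18, 1377]);
translate([896, 599, 93]) cube([79, 18, 1377]);
translate([1075, 599, 93]) cube([79, 18, 1377]);
translate([1254, 599, 93]) cube([79, 18, 1377]);
translate([1433, 599, 93]) cube([79, 18, 1377]);
translate([1612, 599, 93]) cube([79, 18, 1377]);
translate([1791, 599, 93]) cube([79, 18, 1377]);
translate([1970, 599, 93]) cube([79, 18, 1377]);


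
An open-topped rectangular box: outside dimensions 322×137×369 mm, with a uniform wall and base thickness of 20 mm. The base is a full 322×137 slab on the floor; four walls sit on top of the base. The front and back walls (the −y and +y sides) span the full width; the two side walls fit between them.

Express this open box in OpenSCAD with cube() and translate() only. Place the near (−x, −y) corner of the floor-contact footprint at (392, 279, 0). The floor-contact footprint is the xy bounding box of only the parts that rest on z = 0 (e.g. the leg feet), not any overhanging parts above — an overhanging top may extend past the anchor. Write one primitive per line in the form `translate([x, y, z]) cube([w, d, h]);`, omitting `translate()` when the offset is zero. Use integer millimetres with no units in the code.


translate([392, 279, 0]) cube([322, 137, 20]);
translate([392, 279, 20]) cube([322, 20, 349]);
translate([392, 396, 20]) cube([322, 20, 349]);
translate([392, 299, 20]) cube([20, 97, 349]);
translate([694, 299, 20]) cube([20, 97, 349]);


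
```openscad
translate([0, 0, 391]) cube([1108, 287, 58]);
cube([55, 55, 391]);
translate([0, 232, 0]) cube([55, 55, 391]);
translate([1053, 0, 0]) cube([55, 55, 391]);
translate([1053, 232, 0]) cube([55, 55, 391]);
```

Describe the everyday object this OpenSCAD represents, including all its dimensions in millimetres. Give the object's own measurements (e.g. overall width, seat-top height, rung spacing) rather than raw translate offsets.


A long wooden bench with a 1108 mm (x) × 287 mm (y) seat, 58 mm thick, its top surface 449 mm above the floor. Four 55 mm square legs at the seat corners, flush with the edges, run from z = 0 to the seat underside.


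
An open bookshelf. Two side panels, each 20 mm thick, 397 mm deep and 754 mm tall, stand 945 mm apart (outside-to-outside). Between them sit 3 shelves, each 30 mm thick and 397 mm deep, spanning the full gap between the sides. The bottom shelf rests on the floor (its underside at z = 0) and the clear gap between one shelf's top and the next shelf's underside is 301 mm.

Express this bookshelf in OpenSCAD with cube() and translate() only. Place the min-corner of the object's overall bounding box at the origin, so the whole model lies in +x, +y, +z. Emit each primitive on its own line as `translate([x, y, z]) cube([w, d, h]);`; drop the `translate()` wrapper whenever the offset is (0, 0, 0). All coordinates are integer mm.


cube([20, 397, 754]);
translate([925, 0, 0]) cube([20, 397, 754]);
translate([20, 0, 0]) cube([905, 397, 30]);
translate([20, 0, 331]) cube([905, 397, 30]);
translate([20, 0, 662]) cube([905, 397, 30]);
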